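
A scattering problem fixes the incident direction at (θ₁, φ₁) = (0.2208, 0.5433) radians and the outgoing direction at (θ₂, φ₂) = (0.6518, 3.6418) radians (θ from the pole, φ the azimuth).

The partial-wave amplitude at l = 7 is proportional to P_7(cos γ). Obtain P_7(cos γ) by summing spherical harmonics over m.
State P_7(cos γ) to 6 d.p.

0.285172

Expand P_7 via completeness: Σ_{m} conj(Y_{7,m}) at Ω₁ times Y_{7,m} at Ω₂ —
  m=-7: -0.000010-0.000007i × +0.014147-0.005323i = -0.000000-0.000000i  (running Σ = -0.000000-0.000000i)
  m=-6: -0.000200-0.000024i × -0.073389-0.010368i = +0.000014+0.000004i  (running Σ = +0.000014+0.000004i)
  m=-5: -0.001916+0.000867i × +0.174387+0.129989i = -0.000447-0.000098i  (running Σ = -0.000433-0.000094i)
  m=-4: -0.008752+0.012728i × -0.171800-0.374568i = +0.006271+0.001092i  (running Σ = +0.005838+0.000998i)
  m=-3: -0.004790+0.080952i × -0.031874+0.453472i = -0.036557-0.004753i  (running Σ = -0.030719-0.003755i)
  m=-2: +0.135958+0.258497i × +0.064224-0.100114i = +0.034611+0.002990i  (running Σ = +0.003892-0.000764i)
  m=-1: +0.539507+0.325822i × +0.309384-0.169100i = +0.222011+0.009573i  (running Σ = +0.225904+0.008809i)
  m=0: +0.463635-0.000000i × -0.240293+0.000000i = -0.111408+0.000000i  (running Σ = +0.114495+0.008809i)
  m=1: -0.539507+0.325822i × -0.309384-0.169100i = +0.222011-0.009573i  (running Σ = +0.336507-0.000764i)
  m=2: +0.135958-0.258497i × +0.064224+0.100114i = +0.034611-0.002990i  (running Σ = +0.371118-0.003755i)
  m=3: +0.004790+0.080952i × +0.031874+0.453472i = -0.036557+0.004753i  (running Σ = +0.334561+0.000998i)
  m=4: -0.008752-0.012728i × -0.171800+0.374568i = +0.006271-0.001092i  (running Σ = +0.340832-0.000094i)
  m=5: +0.001916+0.000867i × -0.174387+0.129989i = -0.000447+0.000098i  (running Σ = +0.340385+0.000004i)
  m=6: -0.000200+0.000024i × -0.073389+0.010368i = +0.000014-0.000004i  (running Σ = +0.340399-0.000000i)
  m=7: +0.000010-0.000007i × -0.014147-0.005323i = -0.000000+0.000000i  (running Σ = +0.340399-0.000000i)
Σ over m = +0.340399-0.000000i; ×(4π/15) → +0.285172-0.000000i. Real part: 0.285172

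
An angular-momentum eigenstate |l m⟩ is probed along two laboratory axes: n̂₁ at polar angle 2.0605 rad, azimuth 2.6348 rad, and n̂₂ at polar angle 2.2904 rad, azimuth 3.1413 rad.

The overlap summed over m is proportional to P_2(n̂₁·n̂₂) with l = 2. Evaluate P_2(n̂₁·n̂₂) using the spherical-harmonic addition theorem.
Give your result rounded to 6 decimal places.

0.689119

Summing Y*_{l m}(θ₁,φ₁)·Y_{l m}(θ₂,φ₂) over m ∈ [−2, 2]; prefactor 4π/(2·2+1) = 2.513274:
  m=-2: Y*=(0.159077, -0.255311)  Y=(0.218478, 0.000128)  product (0.034787, -0.055760)
  m=-1: Y*=(0.280365, -0.155646)  Y=(0.382935, 0.000112)  product (0.107379, -0.059571)
  m=+0: Y*=(-0.106057, -0.000000)  Y=(0.095622, 0.000000)  product (-0.010141, -0.000000)
  m=+1: Y*=(-0.280365, -0.155646)  Y=(-0.382935, 0.000112)  product (0.107379, 0.059571)
  m=+2: Y*=(0.159077, 0.255311)  Y=(0.218478, -0.000128)  product (0.034787, 0.055760)
Total Σ_m = (0.274192, 0.000000). Multiply by 2.513274: (0.689119, 0.000000). P_2(cos γ) = 0.689119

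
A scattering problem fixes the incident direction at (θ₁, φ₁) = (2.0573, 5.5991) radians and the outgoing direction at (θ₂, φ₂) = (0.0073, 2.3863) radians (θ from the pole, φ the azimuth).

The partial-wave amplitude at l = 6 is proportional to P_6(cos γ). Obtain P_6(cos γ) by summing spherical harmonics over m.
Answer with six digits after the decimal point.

0.331871

Term-by-term m-sum for l=6 (normalisation 4π/13 = 0.966644):
  term(m=-6) = (0.000000, 0.000000)   from Y*(Ω₁)=(-0.131640, 0.189202), Y(Ω₂)=(-0.000000, -0.000000)
  term(m=-5) = (0.000000, 0.000000)   from Y*(Ω₁)=(0.405993, -0.116233), Y(Ω₂)=(0.000000, 0.000000)
  term(m=-4) = (0.000000, 0.000000)   from Y*(Ω₁)=(-0.281190, -0.120630), Y(Ω₂)=(-0.000000, 0.000000)
  term(m=-3) = (-0.000000, -0.000000)   from Y*(Ω₁)=(-0.058010, -0.111030), Y(Ω₂)=(0.000001, -0.000002)
  term(m=-2) = (-0.000095, -0.000014)   from Y*(Ω₁)=(-0.069543, 0.338500), Y(Ω₂)=(0.000017, 0.000277)
  term(m=-1) = (0.000078, 0.000006)   from Y*(Ω₁)=(-0.002516, 0.002051), Y(Ω₂)=(-0.017512, -0.016488)
  term(m=+0) = (0.343358, 0.000000)   from Y*(Ω₁)=(0.337772, -0.000000), Y(Ω₂)=(1.016538, 0.000000)
  term(m=+1) = (0.000078, -0.000006)   from Y*(Ω₁)=(0.002516, 0.002051), Y(Ω₂)=(0.017512, -0.016488)
  term(m=+2) = (-0.000095, 0.000014)   from Y*(Ω₁)=(-0.069543, -0.338500), Y(Ω₂)=(0.000017, -0.000277)
  term(m=+3) = (-0.000000, 0.000000)   from Y*(Ω₁)=(0.058010, -0.111030), Y(Ω₂)=(-0.000001, -0.000002)
  term(m=+4) = (0.000000, -0.000000)   from Y*(Ω₁)=(-0.281190, 0.120630), Y(Ω₂)=(-0.000000, -0.000000)
  term(m=+5) = (0.000000, -0.000000)   from Y*(Ω₁)=(-0.405993, -0.116233), Y(Ω₂)=(-0.000000, 0.000000)
  term(m=+6) = (0.000000, -0.000000)   from Y*(Ω₁)=(-0.131640, -0.189202), Y(Ω₂)=(-0.000000, 0.000000)
Total Σ_m = (0.343323, -0.000000). Multiply by 0.966644: (0.331871, -0.000000). P_6(cos γ) = 0.331871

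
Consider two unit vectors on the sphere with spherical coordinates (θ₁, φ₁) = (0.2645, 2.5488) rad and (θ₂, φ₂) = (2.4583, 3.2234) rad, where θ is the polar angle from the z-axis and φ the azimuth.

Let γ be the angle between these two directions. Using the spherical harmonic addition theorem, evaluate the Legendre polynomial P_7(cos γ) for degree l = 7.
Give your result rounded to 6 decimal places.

Summing Y*_{l m}(θ₁,φ₁)·Y_{l m}(θ₂,φ₂) over m ∈ [−7, 7]; prefactor 4π/(2·7+1) = 0.837758:
  [-7]  conj(Y_{7,-7})(Ω₁) = +0.000022-0.000035i ; Y_{7,-7}(Ω₂) = -0.016804+0.010834i ; Δ = +0.000000+0.000001i
  [-6]  conj(Y_{7,-6})(Ω₁) = -0.000528+0.000233i ; Y_{7,-6}(Ω₂) = -0.081041+0.043314i ; Δ = +0.000033-0.000042i
  [-5]  conj(Y_{7,-5})(Ω₁) = +0.004900+0.000880i ; Y_{7,-5}(Ω₂) = -0.230254+0.099812i ; Δ = -0.001216+0.000287i
  [-4]  conj(Y_{7,-4})(Ω₁) = -0.021633-0.020995i ; Y_{7,-4}(Ω₂) = -0.412549+0.140032i ; Δ = +0.011865+0.005632i
  [-3]  conj(Y_{7,-3})(Ω₁) = +0.026737+0.126949i ; Y_{7,-3}(Ω₂) = -0.405863+0.101657i ; Δ = -0.023757-0.048806i
  [-2]  conj(Y_{7,-2})(Ω₁) = +0.142096-0.350449i ; Y_{7,-2}(Ω₂) = -0.027025+0.004462i ; Δ = -0.002277+0.010105i
  [-1]  conj(Y_{7,-1})(Ω₁) = -0.526800+0.354857i ; Y_{7,-1}(Ω₂) = +0.383007-0.031403i ; Δ = -0.190625+0.152456i
  [+0]  conj(Y_{7,0})(Ω₁) = +0.255418-0.000000i ; Y_{7,0}(Ω₂) = +0.153054+0.000000i ; Δ = +0.039093+0.000000i
  [+1]  conj(Y_{7,1})(Ω₁) = +0.526800+0.354857i ; Y_{7,1}(Ω₂) = -0.383007-0.031403i ; Δ = -0.190625-0.152456i
  [+2]  conj(Y_{7,2})(Ω₁) = +0.142096+0.350449i ; Y_{7,2}(Ω₂) = -0.027025-0.004462i ; Δ = -0.002277-0.010105i
  [+3]  conj(Y_{7,3})(Ω₁) = -0.026737+0.126949i ; Y_{7,3}(Ω₂) = +0.405863+0.101657i ; Δ = -0.023757+0.048806i
  [+4]  conj(Y_{7,4})(Ω₁) = -0.021633+0.020995i ; Y_{7,4}(Ω₂) = -0.412549-0.140032i ; Δ = +0.011865-0.005632i
  [+5]  conj(Y_{7,5})(Ω₁) = -0.004900+0.000880i ; Y_{7,5}(Ω₂) = +0.230254+0.099812i ; Δ = -0.001216-0.000287i
  [+6]  conj(Y_{7,6})(Ω₁) = -0.000528-0.000233i ; Y_{7,6}(Ω₂) = -0.081041-0.043314i ; Δ = +0.000033+0.000042i
  [+7]  conj(Y_{7,7})(Ω₁) = -0.000022-0.000035i ; Y_{7,7}(Ω₂) = +0.016804+0.010834i ; Δ = +0.000000-0.000001i
Σ over m = -0.372861-0.000000i; ×(4π/15) → -0.312367-0.000000i. Real part: -0.312367

-0.312367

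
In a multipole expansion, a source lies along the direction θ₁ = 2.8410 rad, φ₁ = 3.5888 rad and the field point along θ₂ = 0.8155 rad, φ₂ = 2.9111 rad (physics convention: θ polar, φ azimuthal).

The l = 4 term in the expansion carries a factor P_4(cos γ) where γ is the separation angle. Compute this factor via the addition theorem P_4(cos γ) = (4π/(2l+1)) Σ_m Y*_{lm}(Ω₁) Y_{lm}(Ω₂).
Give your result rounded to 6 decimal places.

Addition theorem: P_4(cos γ) = (4π/9) Σ_m Y*_{lm}(Ω₁) Y_{lm}(Ω₂), m = −4…4:
  [-4]  conj(Y_{4,-4})(Ω₁) = (-0.000736, 0.003321) ; Y_{4,-4}(Ω₂) = (0.075137, 0.099079) ; Δ = (-0.000384, 0.000177)
  [-3]  conj(Y_{4,-3})(Ω₁) = (0.007050, 0.030222) ; Y_{4,-3}(Ω₂) = (-0.255082, -0.211163) ; Δ = (0.004583, -0.009198)
  [-2]  conj(Y_{4,-2})(Ω₁) = (0.098881, 0.123187) ; Y_{4,-2}(Ω₂) = (0.363594, 0.180588) ; Δ = (0.013706, 0.062647)
  [-1]  conj(Y_{4,-1})(Ω₁) = (0.408515, 0.195930) ; Y_{4,-1}(Ω₂) = (-0.066528, -0.015612) ; Δ = (-0.024119, -0.019412)
  [+0]  conj(Y_{4,0})(Ω₁) = (0.503783, -0.000000) ; Y_{4,0}(Ω₂) = (-0.356364, 0.000000) ; Δ = (-0.179530, 0.000000)
  [+1]  conj(Y_{4,1})(Ω₁) = (-0.408515, 0.195930) ; Y_{4,1}(Ω₂) = (0.066528, -0.015612) ; Δ = (-0.024119, 0.019412)
  [+2]  conj(Y_{4,2})(Ω₁) = (0.098881, -0.123187) ; Y_{4,2}(Ω₂) = (0.363594, -0.180588) ; Δ = (0.013706, -0.062647)
  [+3]  conj(Y_{4,3})(Ω₁) = (-0.007050, 0.030222) ; Y_{4,3}(Ω₂) = (0.255082, -0.211163) ; Δ = (0.004583, 0.009198)
  [+4]  conj(Y_{4,4})(Ω₁) = (-0.000736, -0.003321) ; Y_{4,4}(Ω₂) = (0.075137, -0.099079) ; Δ = (-0.000384, -0.000177)
Accumulated sum (-0.191957, 0.000000); after 4π/(2l+1) scaling, (-0.268022, 0.000000) ⇒ P_4 = -0.268022

-0.268022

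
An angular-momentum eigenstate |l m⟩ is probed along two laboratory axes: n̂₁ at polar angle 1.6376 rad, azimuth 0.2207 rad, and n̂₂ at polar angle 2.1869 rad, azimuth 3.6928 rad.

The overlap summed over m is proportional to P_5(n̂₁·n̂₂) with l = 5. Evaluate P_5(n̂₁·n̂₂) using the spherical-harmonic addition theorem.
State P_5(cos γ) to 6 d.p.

0.404128

Term-by-term m-sum for l=5 (normalisation 4π/11 = 1.142397):
  [-5]  conj(Y_{5,-5})(Ω₁) = 0.20676 + 0.40977j ; Y_{5,-5}(Ω₂) = 0.15572 + 0.06320j ; Δ = 0.00630 + 0.07688j
  [-4]  conj(Y_{5,-4})(Ω₁) = -0.06166 - 0.07502j ; Y_{5,-4}(Ω₂) = 0.22291 + 0.30315j ; Δ = 0.00900 - 0.03541j
  [-3]  conj(Y_{5,-3})(Ω₁) = -0.26016 - 0.20278j ; Y_{5,-3}(Ω₂) = 0.03120 + 0.37582j ; Δ = 0.06809 - 0.10410j
  [-2]  conj(Y_{5,-2})(Ω₁) = 0.10047 + 0.04747j ; Y_{5,-2}(Ω₂) = -0.00052 + 0.00103j ; Δ = -0.00010 + 0.00008j
  [-1]  conj(Y_{5,-1})(Ω₁) = 0.29249 + 0.06562j ; Y_{5,-1}(Ω₂) = 0.29690 - 0.18253j ; Δ = 0.09882 - 0.03390j
  [+0]  conj(Y_{5,0})(Ω₁) = -0.11468 + 0.00000j ; Y_{5,0}(Ω₂) = 0.09122 + 0.00000j ; Δ = -0.01046 + 0.00000j
  [+1]  conj(Y_{5,1})(Ω₁) = -0.29249 + 0.06562j ; Y_{5,1}(Ω₂) = -0.29690 - 0.18253j ; Δ = 0.09882 + 0.03390j
  [+2]  conj(Y_{5,2})(Ω₁) = 0.10047 - 0.04747j ; Y_{5,2}(Ω₂) = -0.00052 - 0.00103j ; Δ = -0.00010 - 0.00008j
  [+3]  conj(Y_{5,3})(Ω₁) = 0.26016 - 0.20278j ; Y_{5,3}(Ω₂) = -0.03120 + 0.37582j ; Δ = 0.06809 + 0.10410j
  [+4]  conj(Y_{5,4})(Ω₁) = -0.06166 + 0.07502j ; Y_{5,4}(Ω₂) = 0.22291 - 0.30315j ; Δ = 0.00900 + 0.03541j
  [+5]  conj(Y_{5,5})(Ω₁) = -0.20676 + 0.40977j ; Y_{5,5}(Ω₂) = -0.15572 + 0.06320j ; Δ = 0.00630 - 0.07688j
Accumulated sum 0.35375 + 0.00000j; after 4π/(2l+1) scaling, 0.40413 + 0.00000j ⇒ P_5 = 0.404128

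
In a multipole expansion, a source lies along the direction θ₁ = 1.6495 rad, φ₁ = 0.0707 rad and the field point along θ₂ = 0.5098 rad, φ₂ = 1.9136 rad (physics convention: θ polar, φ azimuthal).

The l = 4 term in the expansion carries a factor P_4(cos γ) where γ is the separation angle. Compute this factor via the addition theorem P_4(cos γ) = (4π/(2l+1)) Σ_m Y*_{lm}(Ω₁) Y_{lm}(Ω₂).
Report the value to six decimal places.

Expand P_4 via completeness: Σ_{m} conj(Y_{4,m}) at Ω₁ times Y_{4,m} at Ω₂ —
  m=-4: (0.419717, 0.121965) × (0.004976, -0.024600) = (0.005089, -0.009718)  (running Σ = (0.005089, -0.009718))
  m=-3: (-0.095314, -0.020525) × (0.108745, 0.065538) = (-0.009020, -0.008479)  (running Σ = (-0.003931, -0.018197))
  m=-2: (-0.314895, -0.044825) × (-0.267188, 0.218554) = (0.093933, -0.056845)  (running Σ = (0.090002, -0.075041))
  m=-1: (0.109362, 0.007745) × (-0.158021, -0.442767) = (-0.013852, -0.049646)  (running Σ = (0.076150, -0.124687))
  m=0: (0.297881, -0.000000) × (0.048568, 0.000000) = (0.014468, 0.000000)  (running Σ = (0.090617, -0.124687))
  m=1: (-0.109362, 0.007745) × (0.158021, -0.442767) = (-0.013852, 0.049646)  (running Σ = (0.076765, -0.075041))
  m=2: (-0.314895, 0.044825) × (-0.267188, -0.218554) = (0.093933, 0.056845)  (running Σ = (0.170698, -0.018197))
  m=3: (0.095314, -0.020525) × (-0.108745, 0.065538) = (-0.009020, 0.008479)  (running Σ = (0.161678, -0.009718))
  m=4: (0.419717, -0.121965) × (0.004976, 0.024600) = (0.005089, 0.009718)  (running Σ = (0.166767, -0.000000))
Total Σ_m = (0.166767, -0.000000). Multiply by 1.396263: (0.232851, -0.000000). P_4(cos γ) = 0.232851

0.232851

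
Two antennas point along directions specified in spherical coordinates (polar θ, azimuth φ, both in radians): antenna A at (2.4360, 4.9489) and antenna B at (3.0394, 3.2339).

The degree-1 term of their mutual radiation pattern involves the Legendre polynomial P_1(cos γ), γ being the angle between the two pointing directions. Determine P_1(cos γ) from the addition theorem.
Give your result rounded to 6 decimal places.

0.747749

Summing Y*_{l m}(θ₁,φ₁)·Y_{l m}(θ₂,φ₂) over m ∈ [−1, 1]; prefactor 4π/(2·1+1) = 4.188790:
  m=-1: (0.052497, -0.217811) × (-0.035095, 0.003249) = (-0.001135, 0.007815)  (running Σ = (-0.001135, 0.007815))
  m=0: (-0.371938, -0.000000) × (-0.486053, 0.000000) = (0.180782, 0.000000)  (running Σ = (0.179647, 0.007815))
  m=1: (-0.052497, -0.217811) × (0.035095, 0.003249) = (-0.001135, -0.007815)  (running Σ = (0.178512, 0.000000))
Total Σ_m = (0.178512, 0.000000). Multiply by 4.188790: (0.747749, 0.000000). P_1(cos γ) = 0.747749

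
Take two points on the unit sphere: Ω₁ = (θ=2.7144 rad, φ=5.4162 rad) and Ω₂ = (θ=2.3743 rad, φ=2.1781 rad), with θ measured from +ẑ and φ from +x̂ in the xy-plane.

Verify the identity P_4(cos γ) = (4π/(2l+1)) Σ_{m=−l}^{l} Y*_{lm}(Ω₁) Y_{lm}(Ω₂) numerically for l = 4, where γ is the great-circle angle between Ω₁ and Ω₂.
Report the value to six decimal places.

Term-by-term m-sum for l=4 (normalisation 4π/9 = 1.396263):
  m=-4: Y*=(-0.012352, 0.004180)  Y=(-0.077776, -0.067173)  product (0.001241, 0.000505)
  m=-3: Y*=(0.069465, 0.041700)  Y=(-0.291939, 0.074891)  product (-0.023403, -0.006971)
  m=-2: Y*=(-0.044762, -0.271882)  Y=(-0.147656, 0.396864)  product (0.114510, 0.022381)
  m=-1: Y*=(-0.323055, 0.380592)  Y=(0.084541, 0.121657)  product (-0.073613, -0.007126)
  m=+0: Y*=(0.229024, -0.000000)  Y=(-0.333015, 0.000000)  product (-0.076268, 0.000000)
  m=+1: Y*=(0.323055, 0.380592)  Y=(-0.084541, 0.121657)  product (-0.073613, 0.007126)
  m=+2: Y*=(-0.044762, 0.271882)  Y=(-0.147656, -0.396864)  product (0.114510, -0.022381)
  m=+3: Y*=(-0.069465, 0.041700)  Y=(0.291939, 0.074891)  product (-0.023403, 0.006971)
  m=+4: Y*=(-0.012352, -0.004180)  Y=(-0.077776, 0.067173)  product (0.001241, -0.000505)
Total Σ_m = (-0.038798, 0.000000). Multiply by 1.396263: (-0.054172, 0.000000). P_4(cos γ) = -0.054172

-0.054172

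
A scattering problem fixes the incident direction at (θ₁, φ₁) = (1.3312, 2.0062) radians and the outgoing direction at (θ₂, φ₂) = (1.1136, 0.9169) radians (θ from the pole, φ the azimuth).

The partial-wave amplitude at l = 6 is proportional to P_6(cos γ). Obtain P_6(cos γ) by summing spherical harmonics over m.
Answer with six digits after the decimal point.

0.317730

Addition theorem: P_6(cos γ) = (4π/13) Σ_m Y*_{lm}(Ω₁) Y_{lm}(Ω₂), m = −6…6:
  [-6]  conj(Y_{6,-6})(Ω₁) = 0.35045 - 0.20494j ; Y_{6,-6}(Ω₂) = 0.17893 + 0.17764j ; Δ = 0.09911 + 0.02558j
  [-5]  conj(Y_{6,-5})(Ω₁) = -0.28234 - 0.19575j ; Y_{6,-5}(Ω₂) = -0.05480 + 0.42618j ; Δ = 0.09890 - 0.10960j
  [-4]  conj(Y_{6,-4})(Ω₁) = 0.02055 - 0.11914j ; Y_{6,-4}(Ω₂) = -0.22872 + 0.13279j ; Δ = 0.01112 + 0.02998j
  [-3]  conj(Y_{6,-3})(Ω₁) = -0.32560 + 0.08822j ; Y_{6,-3}(Ω₂) = 0.16450 + 0.06779j ; Δ = -0.05954 - 0.00756j
  [-2]  conj(Y_{6,-2})(Ω₁) = -0.01801 - 0.02138j ; Y_{6,-2}(Ω₂) = 0.08552 + 0.31765j ; Δ = 0.00525 - 0.00755j
  [-1]  conj(Y_{6,-1})(Ω₁) = -0.13680 + 0.29409j ; Y_{6,-1}(Ω₂) = 0.04041 - 0.05273j ; Δ = 0.00998 + 0.01910j
  [+0]  conj(Y_{6,0})(Ω₁) = -0.00283 + 0.00000j ; Y_{6,0}(Ω₂) = 0.33112 + 0.00000j ; Δ = -0.00094 + 0.00000j
  [+1]  conj(Y_{6,1})(Ω₁) = 0.13680 + 0.29409j ; Y_{6,1}(Ω₂) = -0.04041 - 0.05273j ; Δ = 0.00998 - 0.01910j
  [+2]  conj(Y_{6,2})(Ω₁) = -0.01801 + 0.02138j ; Y_{6,2}(Ω₂) = 0.08552 - 0.31765j ; Δ = 0.00525 + 0.00755j
  [+3]  conj(Y_{6,3})(Ω₁) = 0.32560 + 0.08822j ; Y_{6,3}(Ω₂) = -0.16450 + 0.06779j ; Δ = -0.05954 + 0.00756j
  [+4]  conj(Y_{6,4})(Ω₁) = 0.02055 + 0.11914j ; Y_{6,4}(Ω₂) = -0.22872 - 0.13279j ; Δ = 0.01112 - 0.02998j
  [+5]  conj(Y_{6,5})(Ω₁) = 0.28234 - 0.19575j ; Y_{6,5}(Ω₂) = 0.05480 + 0.42618j ; Δ = 0.09890 + 0.10960j
  [+6]  conj(Y_{6,6})(Ω₁) = 0.35045 + 0.20494j ; Y_{6,6}(Ω₂) = 0.17893 - 0.17764j ; Δ = 0.09911 - 0.02558j
Accumulated sum 0.32869 - 0.00000j; after 4π/(2l+1) scaling, 0.31773 - 0.00000j ⇒ P_6 = 0.317730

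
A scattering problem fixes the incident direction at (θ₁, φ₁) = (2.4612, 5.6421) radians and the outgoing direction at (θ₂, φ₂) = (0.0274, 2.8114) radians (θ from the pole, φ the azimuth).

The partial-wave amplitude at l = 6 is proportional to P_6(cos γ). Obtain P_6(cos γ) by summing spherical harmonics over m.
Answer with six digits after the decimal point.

-0.381567

Addition theorem: P_6(cos γ) = (4π/13) Σ_m Y*_{lm}(Ω₁) Y_{lm}(Ω₂), m = −6…6:
  m=-6: Y*=-0.02281 + 0.01940j  Y=-0.00000 + 0.00000j  product -0.00000 - 0.00000j
  m=-5: Y*=0.12792 - 0.00818j  Y=0.00000 - 0.00000j  product 0.00000 - 0.00000j
  m=-4: Y*=-0.26442 - 0.17220j  Y=0.00000 + 0.00000j  product 0.00000 - 0.00000j
  m=-3: Y*=0.15870 + 0.43145j  Y=-0.00006 - 0.00009j  product 0.00003 - 0.00004j
  m=-2: Y*=0.07969 - 0.26840j  Y=0.00308 + 0.00239j  product 0.00089 - 0.00064j
  m=-1: Y*=0.17418 - 0.12998j  Y=-0.08510 - 0.02917j  product -0.01861 + 0.00598j
  m=+0: Y*=-0.35610 + 0.00000j  Y=1.00910 + 0.00000j  product -0.35934 + 0.00000j
  m=+1: Y*=-0.17418 - 0.12998j  Y=0.08510 - 0.02917j  product -0.01861 - 0.00598j
  m=+2: Y*=0.07969 + 0.26840j  Y=0.00308 - 0.00239j  product 0.00089 + 0.00064j
  m=+3: Y*=-0.15870 + 0.43145j  Y=0.00006 - 0.00009j  product 0.00003 + 0.00004j
  m=+4: Y*=-0.26442 + 0.17220j  Y=0.00000 - 0.00000j  product 0.00000 + 0.00000j
  m=+5: Y*=-0.12792 - 0.00818j  Y=-0.00000 - 0.00000j  product 0.00000 + 0.00000j
  m=+6: Y*=-0.02281 - 0.01940j  Y=-0.00000 - 0.00000j  product -0.00000 + 0.00000j
Σ over m = -0.39473 + 0.00000j; ×(4π/13) → -0.38157 + 0.00000j. Real part: -0.381567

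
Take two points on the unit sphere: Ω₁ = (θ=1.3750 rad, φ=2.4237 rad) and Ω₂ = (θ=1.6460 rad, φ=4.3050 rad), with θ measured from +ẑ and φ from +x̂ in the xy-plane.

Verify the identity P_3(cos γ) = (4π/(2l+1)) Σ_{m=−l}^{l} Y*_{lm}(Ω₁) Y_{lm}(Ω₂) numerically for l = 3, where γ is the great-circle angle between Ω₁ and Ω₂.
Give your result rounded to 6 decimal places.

0.393199

Term-by-term m-sum for l=3 (normalisation 4π/7 = 1.795196):
  m=-3: Y*=(0.216739, 0.328744)  Y=(0.388809, -0.141323)  product (0.130729, 0.097188)
  m=-2: Y*=(0.025749, -0.189559)  Y=(0.052379, 0.055551)  product (0.011879, -0.008499)
  m=-1: Y*=(0.193581, -0.169063)  Y=(0.124082, -0.287540)  product (-0.024593, -0.076640)
  m=+0: Y*=(-0.204063, -0.000000)  Y=(0.083322, 0.000000)  product (-0.017003, -0.000000)
  m=+1: Y*=(-0.193581, -0.169063)  Y=(-0.124082, -0.287540)  product (-0.024593, 0.076640)
  m=+2: Y*=(0.025749, 0.189559)  Y=(0.052379, -0.055551)  product (0.011879, 0.008499)
  m=+3: Y*=(-0.216739, 0.328744)  Y=(-0.388809, -0.141323)  product (0.130729, -0.097188)
Total Σ_m = (0.219028, -0.000000). Multiply by 1.795196: (0.393199, -0.000000). P_3(cos γ) = 0.393199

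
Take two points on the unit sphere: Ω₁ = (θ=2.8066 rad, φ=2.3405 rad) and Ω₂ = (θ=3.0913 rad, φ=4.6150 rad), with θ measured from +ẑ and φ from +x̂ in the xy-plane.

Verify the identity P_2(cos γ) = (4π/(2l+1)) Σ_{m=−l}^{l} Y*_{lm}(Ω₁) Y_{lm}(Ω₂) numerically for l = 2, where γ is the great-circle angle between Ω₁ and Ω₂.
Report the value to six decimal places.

0.804403

Expand P_2 via completeness: Σ_{m} conj(Y_{2,m}) at Ω₁ times Y_{2,m} at Ω₂ —
  term(m=-2) = -0.000007+0.000040i   from Y*(Ω₁)=-0.001310-0.041730i, Y(Ω₂)=-0.000958-0.000189i
  term(m=-1) = -0.006020-0.007094i   from Y*(Ω₁)=+0.166928-0.172252i, Y(Ω₂)=+0.003772-0.038604i
  term(m=+0) = +0.332115+0.000000i   from Y*(Ω₁)=+0.528516-0.000000i, Y(Ω₂)=+0.628392+0.000000i
  term(m=+1) = -0.006020+0.007094i   from Y*(Ω₁)=-0.166928-0.172252i, Y(Ω₂)=-0.003772-0.038604i
  term(m=+2) = -0.000007-0.000040i   from Y*(Ω₁)=-0.001310+0.041730i, Y(Ω₂)=-0.000958+0.000189i
Accumulated sum +0.320062+0.000000i; after 4π/(2l+1) scaling, +0.804403+0.000000i ⇒ P_2 = 0.804403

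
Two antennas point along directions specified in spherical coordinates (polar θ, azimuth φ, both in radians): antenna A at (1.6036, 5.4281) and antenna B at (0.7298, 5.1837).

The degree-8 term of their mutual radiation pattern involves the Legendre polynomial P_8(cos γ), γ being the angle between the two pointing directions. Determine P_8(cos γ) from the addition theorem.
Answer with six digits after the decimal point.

Summing Y*_{l m}(θ₁,φ₁)·Y_{l m}(θ₂,φ₂) over m ∈ [−8, 8]; prefactor 4π/(2·8+1) = 0.739198:
  m=-8: (0.435505, -0.271523) × (-0.016274, 0.011838) = (-0.003873, 0.009574)  (running Σ = (-0.003873, 0.009574))
  m=-7: (-0.064405, -0.019753) × (0.014122, 0.088870) = (0.000846, -0.006003)  (running Σ = (-0.003027, 0.003572))
  m=-6: (-0.149891, -0.337347) × (0.230588, 0.074812) = (-0.009325, -0.089002)  (running Σ = (-0.012353, -0.085430))
  m=-5: (-0.033586, 0.071908) × (0.300930, -0.301147) = (0.011548, 0.031754)  (running Σ = (-0.000805, -0.053677))
  m=-4: (-0.315482, 0.090291) × (-0.136740, -0.420430) = (0.081100, 0.120292)  (running Σ = (0.080295, 0.066615))
  m=-3: (0.071274, 0.046324) × (-0.112691, -0.017824) = (-0.007206, -0.006491)  (running Σ = (0.073089, 0.060125))
  m=-2: (0.043180, 0.307803) × (0.192367, -0.264850) = (0.089828, 0.047775)  (running Σ = (0.162917, 0.107899))
  m=-1: (0.057360, -0.065968) × (-0.129736, -0.254577) = (-0.024235, -0.006044)  (running Σ = (0.138682, 0.101855))
  m=0: (0.305794, -0.000000) × (0.247475, 0.000000) = (0.075676, 0.000000)  (running Σ = (0.214358, 0.101855))
  m=1: (-0.057360, -0.065968) × (0.129736, -0.254577) = (-0.024235, 0.006044)  (running Σ = (0.190122, 0.107899))
  m=2: (0.043180, -0.307803) × (0.192367, 0.264850) = (0.089828, -0.047775)  (running Σ = (0.279951, 0.060125))
  m=3: (-0.071274, 0.046324) × (0.112691, -0.017824) = (-0.007206, 0.006491)  (running Σ = (0.272744, 0.066615))
  m=4: (-0.315482, -0.090291) × (-0.136740, 0.420430) = (0.081100, -0.120292)  (running Σ = (0.353844, -0.053677))
  m=5: (0.033586, 0.071908) × (-0.300930, -0.301147) = (0.011548, -0.031754)  (running Σ = (0.365392, -0.085430))
  m=6: (-0.149891, 0.337347) × (0.230588, -0.074812) = (-0.009325, 0.089002)  (running Σ = (0.356067, 0.003572))
  m=7: (0.064405, -0.019753) × (-0.014122, 0.088870) = (0.000846, 0.006003)  (running Σ = (0.356913, 0.009574))
  m=8: (0.435505, 0.271523) × (-0.016274, -0.011838) = (-0.003873, -0.009574)  (running Σ = (0.353040, 0.000000))
Accumulated sum (0.353040, 0.000000); after 4π/(2l+1) scaling, (0.260966, 0.000000) ⇒ P_8 = 0.260966

0.260966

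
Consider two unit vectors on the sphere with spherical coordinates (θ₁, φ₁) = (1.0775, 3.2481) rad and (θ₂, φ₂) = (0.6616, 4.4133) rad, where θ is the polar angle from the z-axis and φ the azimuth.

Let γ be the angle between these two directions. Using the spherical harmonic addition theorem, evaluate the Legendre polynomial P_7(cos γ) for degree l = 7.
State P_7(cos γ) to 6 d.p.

0.323279

Expand P_7 via completeness: Σ_{m} conj(Y_{7,m}) at Ω₁ times Y_{7,m} at Ω₂ —
  [-7]  conj(Y_{7,-7})(Ω₁) = -0.15107 - 0.13949j ; Y_{7,-7}(Ω₂) = 0.01431 + 0.00825j ; Δ = -0.00101 - 0.00324j
  [-6]  conj(Y_{7,-6})(Ω₁) = 0.33201 + 0.24670j ; Y_{7,-6}(Ω₂) = 0.01762 - 0.07741j ; Δ = 0.02495 - 0.02136j
  [-5]  conj(Y_{7,-5})(Ω₁) = -0.32089 - 0.18911j ; Y_{7,-5}(Ω₂) = -0.22718 + 0.01715j ; Δ = 0.07614 + 0.03746j
  [-4]  conj(Y_{7,-4})(Ω₁) = -0.01618 - 0.00734j ; Y_{7,-4}(Ω₂) = 0.15367 + 0.39105j ; Δ = 0.00039 - 0.00746j
  [-3]  conj(Y_{7,-3})(Ω₁) = 0.33079 + 0.10945j ; Y_{7,-3}(Ω₂) = 0.34758 - 0.27738j ; Δ = 0.14534 - 0.05371j
  [-2]  conj(Y_{7,-2})(Ω₁) = -0.13906 - 0.03008j ; Y_{7,-2}(Ω₂) = -0.07474 - 0.05093j ; Δ = 0.00886 + 0.00933j
  [-1]  conj(Y_{7,-1})(Ω₁) = -0.29197 - 0.03122j ; Y_{7,-1}(Ω₂) = 0.10745 - 0.34849j ; Δ = -0.04225 + 0.09840j
  [+0]  conj(Y_{7,0})(Ω₁) = 0.18191 + 0.00000j ; Y_{7,0}(Ω₂) = -0.21398 + 0.00000j ; Δ = -0.03892 + 0.00000j
  [+1]  conj(Y_{7,1})(Ω₁) = 0.29197 - 0.03122j ; Y_{7,1}(Ω₂) = -0.10745 - 0.34849j ; Δ = -0.04225 - 0.09840j
  [+2]  conj(Y_{7,2})(Ω₁) = -0.13906 + 0.03008j ; Y_{7,2}(Ω₂) = -0.07474 + 0.05093j ; Δ = 0.00886 - 0.00933j
  [+3]  conj(Y_{7,3})(Ω₁) = -0.33079 + 0.10945j ; Y_{7,3}(Ω₂) = -0.34758 - 0.27738j ; Δ = 0.14534 + 0.05371j
  [+4]  conj(Y_{7,4})(Ω₁) = -0.01618 + 0.00734j ; Y_{7,4}(Ω₂) = 0.15367 - 0.39105j ; Δ = 0.00039 + 0.00746j
  [+5]  conj(Y_{7,5})(Ω₁) = 0.32089 - 0.18911j ; Y_{7,5}(Ω₂) = 0.22718 + 0.01715j ; Δ = 0.07614 - 0.03746j
  [+6]  conj(Y_{7,6})(Ω₁) = 0.33201 - 0.24670j ; Y_{7,6}(Ω₂) = 0.01762 + 0.07741j ; Δ = 0.02495 + 0.02136j
  [+7]  conj(Y_{7,7})(Ω₁) = 0.15107 - 0.13949j ; Y_{7,7}(Ω₂) = -0.01431 + 0.00825j ; Δ = -0.00101 + 0.00324j
Accumulated sum 0.38589 - 0.00000j; after 4π/(2l+1) scaling, 0.32328 - 0.00000j ⇒ P_7 = 0.323279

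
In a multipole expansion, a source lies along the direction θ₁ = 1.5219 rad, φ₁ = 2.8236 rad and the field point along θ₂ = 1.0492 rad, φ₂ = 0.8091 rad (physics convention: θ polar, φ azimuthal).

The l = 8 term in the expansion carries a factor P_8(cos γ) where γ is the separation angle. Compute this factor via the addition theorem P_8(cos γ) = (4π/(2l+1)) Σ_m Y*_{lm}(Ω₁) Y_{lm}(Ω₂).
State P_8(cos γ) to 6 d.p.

-0.280297

Summing Y*_{l m}(θ₁,φ₁)·Y_{l m}(θ₂,φ₂) over m ∈ [−8, 8]; prefactor 4π/(2·8+1) = 0.739198:
  term(m=-8) = -0.077131-0.033344i   from Y*(Ω₁)=-0.422027-0.287272i, Y(Ω₂)=+0.161647-0.031023i
  term(m=-7) = +0.001348+0.037786i   from Y*(Ω₁)=+0.060885+0.079240i, Y(Ω₂)=+0.308056+0.219684i
  term(m=-6) = -0.139263+0.072390i   from Y*(Ω₁)=+0.119201+0.340045i, Y(Ω₂)=+0.061736+0.431182i
  term(m=-5) = +0.013422+0.010156i   from Y*(Ω₁)=-0.002244-0.117085i, Y(Ω₂)=-0.088902+0.112934i
  term(m=-4) = +0.017723-0.085662i   from Y*(Ω₁)=+0.092997-0.301891i, Y(Ω₂)=+0.275677-0.026215i
  term(m=-3) = -0.036201+0.008847i   from Y*(Ω₁)=-0.072297+0.101953i, Y(Ω₂)=+0.225279+0.195322i
  term(m=-2) = +0.025754+0.031628i   from Y*(Ω₁)=-0.238669+0.176215i, Y(Ω₂)=-0.006515-0.137329i
  term(m=-1) = +0.018027-0.037926i   from Y*(Ω₁)=+0.121870-0.040115i, Y(Ω₂)=+0.225881-0.236851i
  term(m=+0) = -0.026551+0.000000i   from Y*(Ω₁)=+0.291043-0.000000i, Y(Ω₂)=-0.091227+0.000000i
  term(m=+1) = +0.018027+0.037926i   from Y*(Ω₁)=-0.121870-0.040115i, Y(Ω₂)=-0.225881-0.236851i
  term(m=+2) = +0.025754-0.031628i   from Y*(Ω₁)=-0.238669-0.176215i, Y(Ω₂)=-0.006515+0.137329i
  term(m=+3) = -0.036201-0.008847i   from Y*(Ω₁)=+0.072297+0.101953i, Y(Ω₂)=-0.225279+0.195322i
  term(m=+4) = +0.017723+0.085662i   from Y*(Ω₁)=+0.092997+0.301891i, Y(Ω₂)=+0.275677+0.026215i
  term(m=+5) = +0.013422-0.010156i   from Y*(Ω₁)=+0.002244-0.117085i, Y(Ω₂)=+0.088902+0.112934i
  term(m=+6) = -0.139263-0.072390i   from Y*(Ω₁)=+0.119201-0.340045i, Y(Ω₂)=+0.061736-0.431182i
  term(m=+7) = +0.001348-0.037786i   from Y*(Ω₁)=-0.060885+0.079240i, Y(Ω₂)=-0.308056+0.219684i
  term(m=+8) = -0.077131+0.033344i   from Y*(Ω₁)=-0.422027+0.287272i, Y(Ω₂)=+0.161647+0.031023i
Total Σ_m = -0.379191+0.000000i. Multiply by 0.739198: -0.280297+0.000000i. P_8(cos γ) = -0.280297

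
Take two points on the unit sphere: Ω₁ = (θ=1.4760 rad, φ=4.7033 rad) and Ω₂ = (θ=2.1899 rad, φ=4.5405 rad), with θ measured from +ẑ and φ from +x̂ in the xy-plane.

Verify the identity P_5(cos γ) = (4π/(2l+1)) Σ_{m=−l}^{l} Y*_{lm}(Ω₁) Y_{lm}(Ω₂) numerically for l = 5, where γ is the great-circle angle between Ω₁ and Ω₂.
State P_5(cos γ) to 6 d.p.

Term-by-term m-sum for l=5 (normalisation 4π/11 = 1.142397):
  [-5]  conj(Y_{5,-5})(Ω₁) = -0.02062 - 0.45334j ; Y_{5,-5}(Ω₂) = -0.12595 + 0.10855j ; Δ = 0.05181 + 0.05486j
  [-4]  conj(Y_{5,-4})(Ω₁) = 0.13636 - 0.00496j ; Y_{5,-4}(Ω₂) = -0.28954 - 0.23778j ; Δ = -0.04066 - 0.03099j
  [-3]  conj(Y_{5,-3})(Ω₁) = -0.00855 - 0.31367j ; Y_{5,-3}(Ω₂) = 0.18712 - 0.33013j ; Δ = -0.10515 - 0.05587j
  [-2]  conj(Y_{5,-2})(Ω₁) = 0.15468 - 0.00281j ; Y_{5,-2}(Ω₂) = 0.00630 + 0.00226j ; Δ = 0.00098 + 0.00033j
  [-1]  conj(Y_{5,-1})(Ω₁) = -0.00254 - 0.27938j ; Y_{5,-1}(Ω₂) = 0.05948 - 0.34259j ; Δ = -0.09586 - 0.01575j
  [+0]  conj(Y_{5,0})(Ω₁) = 0.15916 + 0.00000j ; Y_{5,0}(Ω₂) = 0.09694 + 0.00000j ; Δ = 0.01543 + 0.00000j
  [+1]  conj(Y_{5,1})(Ω₁) = 0.00254 - 0.27938j ; Y_{5,1}(Ω₂) = -0.05948 - 0.34259j ; Δ = -0.09586 + 0.01575j
  [+2]  conj(Y_{5,2})(Ω₁) = 0.15468 + 0.00281j ; Y_{5,2}(Ω₂) = 0.00630 - 0.00226j ; Δ = 0.00098 - 0.00033j
  [+3]  conj(Y_{5,3})(Ω₁) = 0.00855 - 0.31367j ; Y_{5,3}(Ω₂) = -0.18712 - 0.33013j ; Δ = -0.10515 + 0.05587j
  [+4]  conj(Y_{5,4})(Ω₁) = 0.13636 + 0.00496j ; Y_{5,4}(Ω₂) = -0.28954 + 0.23778j ; Δ = -0.04066 + 0.03099j
  [+5]  conj(Y_{5,5})(Ω₁) = 0.02062 - 0.45334j ; Y_{5,5}(Ω₂) = 0.12595 + 0.10855j ; Δ = 0.05181 - 0.05486j
Σ over m = -0.36234 - 0.00000j; ×(4π/11) → -0.41394 - 0.00000j. Real part: -0.413940

-0.413940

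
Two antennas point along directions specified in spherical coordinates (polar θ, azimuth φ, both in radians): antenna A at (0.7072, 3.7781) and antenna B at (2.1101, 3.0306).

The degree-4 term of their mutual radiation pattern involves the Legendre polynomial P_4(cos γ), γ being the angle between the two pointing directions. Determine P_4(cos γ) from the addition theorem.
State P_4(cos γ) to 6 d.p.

0.373720

Summing Y*_{l m}(θ₁,φ₁)·Y_{l m}(θ₂,φ₂) over m ∈ [−4, 4]; prefactor 4π/(2·4+1) = 1.396263:
  [-4]  conj(Y_{4,-4})(Ω₁) = -0.065277+0.044235i ; Y_{4,-4}(Ω₂) = +0.216642+0.103044i ; Δ = -0.018700+0.002857i
  [-3]  conj(Y_{4,-3})(Ω₁) = +0.086711-0.246126i ; Y_{4,-3}(Ω₂) = +0.383788+0.132735i ; Δ = +0.065948-0.082951i
  [-2]  conj(Y_{4,-2})(Ω₁) = +0.126163+0.411079i ; Y_{4,-2}(Ω₂) = +0.203271+0.045879i ; Δ = +0.006785+0.089349i
  [-1]  conj(Y_{4,-1})(Ω₁) = -0.196387-0.145155i ; Y_{4,-1}(Ω₂) = -0.239078-0.026645i ; Δ = +0.043084+0.039936i
  [+0]  conj(Y_{4,0})(Ω₁) = -0.280154-0.000000i ; Y_{4,0}(Ω₂) = -0.262077+0.000000i ; Δ = +0.073422+0.000000i
  [+1]  conj(Y_{4,1})(Ω₁) = +0.196387-0.145155i ; Y_{4,1}(Ω₂) = +0.239078-0.026645i ; Δ = +0.043084-0.039936i
  [+2]  conj(Y_{4,2})(Ω₁) = +0.126163-0.411079i ; Y_{4,2}(Ω₂) = +0.203271-0.045879i ; Δ = +0.006785-0.089349i
  [+3]  conj(Y_{4,3})(Ω₁) = -0.086711-0.246126i ; Y_{4,3}(Ω₂) = -0.383788+0.132735i ; Δ = +0.065948+0.082951i
  [+4]  conj(Y_{4,4})(Ω₁) = -0.065277-0.044235i ; Y_{4,4}(Ω₂) = +0.216642-0.103044i ; Δ = -0.018700-0.002857i
Accumulated sum +0.267658-0.000000i; after 4π/(2l+1) scaling, +0.373720-0.000000i ⇒ P_4 = 0.373720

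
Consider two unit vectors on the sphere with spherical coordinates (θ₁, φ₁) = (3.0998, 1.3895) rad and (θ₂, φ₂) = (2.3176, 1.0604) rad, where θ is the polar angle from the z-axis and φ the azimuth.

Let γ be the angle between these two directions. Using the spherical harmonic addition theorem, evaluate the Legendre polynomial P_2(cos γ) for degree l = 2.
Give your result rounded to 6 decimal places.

0.251300

Summing Y*_{l m}(θ₁,φ₁)·Y_{l m}(θ₂,φ₂) over m ∈ [−2, 2]; prefactor 4π/(2·2+1) = 2.513274:
  term(m=-2) = (0.000111, 0.000086)   from Y*(Ω₁)=(-0.000630, 0.000239), Y(Ω₂)=(-0.108735, -0.177351)
  term(m=-1) = (0.011753, 0.004014)   from Y*(Ω₁)=(-0.005815, -0.031721), Y(Ω₂)=(-0.188142, 0.336040)
  term(m=+0) = (0.076260, 0.000000)   from Y*(Ω₁)=(0.629131, -0.000000), Y(Ω₂)=(0.121215, 0.000000)
  term(m=+1) = (0.011753, -0.004014)   from Y*(Ω₁)=(0.005815, -0.031721), Y(Ω₂)=(0.188142, 0.336040)
  term(m=+2) = (0.000111, -0.000086)   from Y*(Ω₁)=(-0.000630, -0.000239), Y(Ω₂)=(-0.108735, 0.177351)
Total Σ_m = (0.099989, -0.000000). Multiply by 2.513274: (0.251300, -0.000000). P_2(cos γ) = 0.251300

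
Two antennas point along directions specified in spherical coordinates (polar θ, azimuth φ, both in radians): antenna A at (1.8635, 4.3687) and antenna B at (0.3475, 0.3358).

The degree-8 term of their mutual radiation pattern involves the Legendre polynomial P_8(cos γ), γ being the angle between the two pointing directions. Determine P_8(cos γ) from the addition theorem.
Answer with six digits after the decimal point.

Expand P_8 via completeness: Σ_{m} conj(Y_{8,m}) at Ω₁ times Y_{8,m} at Ω₂ —
  m=-8: -0.33642 - 0.13911j × -0.00008 - 0.00004j = 0.00002 + 0.00003j  (running Σ = 0.00002 + 0.00003j)
  m=-7: -0.29453 + 0.32532j × -0.00072 - 0.00073j = 0.00045 - 0.00002j  (running Σ = 0.00047 + 0.00001j)
  m=-6: 0.03405 + 0.06363j × -0.00309 - 0.00650j = 0.00031 - 0.00042j  (running Σ = 0.00078 - 0.00041j)
  m=-5: -0.32702 + 0.04864j × -0.00388 - 0.03572j = 0.00301 + 0.01149j  (running Σ = 0.00379 + 0.01108j)
  m=-4: -0.03955 + 0.19914j × 0.02958 - 0.12772j = 0.02426 + 0.01094j  (running Σ = 0.02805 + 0.02202j)
  m=-3: -0.20983 - 0.12570j × 0.18178 - 0.28777j = -0.07431 + 0.03753j  (running Σ = -0.04626 + 0.05955j)
  m=-2: -0.19170 + 0.15737j × 0.44546 - 0.35408j = -0.02967 + 0.13798j  (running Σ = -0.07593 + 0.19753j)
  m=-1: -0.06799 - 0.18997j × 0.39713 - 0.13861j = -0.05333 - 0.06602j  (running Σ = -0.12927 + 0.13151j)
  m=0: -0.25888 + 0.00000j × -0.28736 + 0.00000j = 0.07439 + 0.00000j  (running Σ = -0.05487 + 0.13151j)
  m=1: 0.06799 - 0.18997j × -0.39713 - 0.13861j = -0.05333 + 0.06602j  (running Σ = -0.10820 + 0.19753j)
  m=2: -0.19170 - 0.15737j × 0.44546 + 0.35408j = -0.02967 - 0.13798j  (running Σ = -0.13788 + 0.05955j)
  m=3: 0.20983 - 0.12570j × -0.18178 - 0.28777j = -0.07431 - 0.03753j  (running Σ = -0.21219 + 0.02202j)
  m=4: -0.03955 - 0.19914j × 0.02958 + 0.12772j = 0.02426 - 0.01094j  (running Σ = -0.18793 + 0.01108j)
  m=5: 0.32702 + 0.04864j × 0.00388 - 0.03572j = 0.00301 - 0.01149j  (running Σ = -0.18492 - 0.00041j)
  m=6: 0.03405 - 0.06363j × -0.00309 + 0.00650j = 0.00031 + 0.00042j  (running Σ = -0.18461 + 0.00001j)
  m=7: 0.29453 + 0.32532j × 0.00072 - 0.00073j = 0.00045 + 0.00002j  (running Σ = -0.18416 + 0.00003j)
  m=8: -0.33642 + 0.13911j × -0.00008 + 0.00004j = 0.00002 - 0.00003j  (running Σ = -0.18414 - 0.00000j)
Total Σ_m = -0.18414 - 0.00000j. Multiply by 0.739198: -0.13611 - 0.00000j. P_8(cos γ) = -0.136114

-0.136114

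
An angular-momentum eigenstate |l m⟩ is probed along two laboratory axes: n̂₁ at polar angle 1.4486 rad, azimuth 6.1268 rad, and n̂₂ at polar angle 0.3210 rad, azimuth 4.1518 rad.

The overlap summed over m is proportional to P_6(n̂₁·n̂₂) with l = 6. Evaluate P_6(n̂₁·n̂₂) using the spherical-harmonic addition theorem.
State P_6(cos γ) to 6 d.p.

-0.312131

Term-by-term m-sum for l=6 (normalisation 4π/13 = 0.966644):
  m=-6: +0.273035-0.372526i × +0.000465+0.000105i = +0.000166-0.000145i  (running Σ = +0.000166-0.000145i)
  m=-5: +0.139420-0.138455i × -0.001650-0.004683i = -0.000878-0.000425i  (running Σ = -0.000712-0.000569i)
  m=-4: -0.234818+0.169611i × -0.019591+0.024649i = +0.000420-0.009111i  (running Σ = -0.000293-0.009680i)
  m=-3: -0.196426+0.099569i × +0.133234+0.014846i = -0.027649+0.010350i  (running Σ = -0.027942+0.000670i)
  m=-2: +0.225867-0.073042i × -0.162740-0.337227i = -0.061389-0.064282i  (running Σ = -0.089331-0.063612i)
  m=-1: +0.224584-0.035411i × -0.311065+0.495508i = -0.052314+0.122298i  (running Σ = -0.141645+0.058686i)
  m=0: -0.223046-0.000000i × +0.177596+0.000000i = -0.039612-0.000000i  (running Σ = -0.181257+0.058686i)
  m=1: -0.224584-0.035411i × +0.311065+0.495508i = -0.052314-0.122298i  (running Σ = -0.233571-0.063612i)
  m=2: +0.225867+0.073042i × -0.162740+0.337227i = -0.061389+0.064282i  (running Σ = -0.294960+0.000670i)
  m=3: +0.196426+0.099569i × -0.133234+0.014846i = -0.027649-0.010350i  (running Σ = -0.322609-0.009680i)
  m=4: -0.234818-0.169611i × -0.019591-0.024649i = +0.000420+0.009111i  (running Σ = -0.322190-0.000569i)
  m=5: -0.139420-0.138455i × +0.001650-0.004683i = -0.000878+0.000425i  (running Σ = -0.323068-0.000145i)
  m=6: +0.273035+0.372526i × +0.000465-0.000105i = +0.000166+0.000145i  (running Σ = -0.322902-0.000000i)
Σ over m = -0.322902-0.000000i; ×(4π/13) → -0.312131-0.000000i. Real part: -0.312131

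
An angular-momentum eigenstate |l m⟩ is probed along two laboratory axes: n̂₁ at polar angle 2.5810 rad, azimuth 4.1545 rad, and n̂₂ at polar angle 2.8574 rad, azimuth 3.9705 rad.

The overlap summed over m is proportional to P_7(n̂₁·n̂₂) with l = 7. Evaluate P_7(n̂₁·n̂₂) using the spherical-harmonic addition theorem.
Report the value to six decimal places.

0.143435

Summing Y*_{l m}(θ₁,φ₁)·Y_{l m}(θ₂,φ₂) over m ∈ [−7, 7]; prefactor 4π/(2·7+1) = 0.837758:
  term(m=-7) = +0.000000+0.000000i   from Y*(Ω₁)=-0.004154-0.004338i, Y(Ω₂)=-0.000060-0.000032i
  term(m=-6) = +0.000014+0.000028i   from Y*(Ω₁)=-0.035043+0.007313i, Y(Ω₂)=-0.000225-0.000843i
  term(m=-5) = +0.000549+0.000721i   from Y*(Ω₁)=-0.044767+0.121828i, Y(Ω₂)=+0.003754-0.005885i
  term(m=-4) = +0.009101+0.008243i   from Y*(Ω₁)=+0.192806+0.248039i, Y(Ω₂)=+0.038495-0.006768i
  term(m=-3) = +0.064189+0.039531i   from Y*(Ω₁)=+0.483577-0.049922i, Y(Ω₂)=+0.122987+0.094444i
  term(m=-2) = +0.139913+0.053946i   from Y*(Ω₁)=+0.159261-0.325515i, Y(Ω₂)=+0.035962+0.412226i
  term(m=-1) = -0.093896-0.017475i   from Y*(Ω₁)=+0.081303+0.130291i, Y(Ω₂)=-0.420203+0.458456i
  term(m=+0) = -0.068526+0.000000i   from Y*(Ω₁)=+0.421239-0.000000i, Y(Ω₂)=-0.162678+0.000000i
  term(m=+1) = -0.093896+0.017475i   from Y*(Ω₁)=-0.081303+0.130291i, Y(Ω₂)=+0.420203+0.458456i
  term(m=+2) = +0.139913-0.053946i   from Y*(Ω₁)=+0.159261+0.325515i, Y(Ω₂)=+0.035962-0.412226i
  term(m=+3) = +0.064189-0.039531i   from Y*(Ω₁)=-0.483577-0.049922i, Y(Ω₂)=-0.122987+0.094444i
  term(m=+4) = +0.009101-0.008243i   from Y*(Ω₁)=+0.192806-0.248039i, Y(Ω₂)=+0.038495+0.006768i
  term(m=+5) = +0.000549-0.000721i   from Y*(Ω₁)=+0.044767+0.121828i, Y(Ω₂)=-0.003754-0.005885i
  term(m=+6) = +0.000014-0.000028i   from Y*(Ω₁)=-0.035043-0.007313i, Y(Ω₂)=-0.000225+0.000843i
  term(m=+7) = +0.000000-0.000000i   from Y*(Ω₁)=+0.004154-0.004338i, Y(Ω₂)=+0.000060-0.000032i
Total Σ_m = +0.171213-0.000000i. Multiply by 0.837758: +0.143435-0.000000i. P_7(cos γ) = 0.143435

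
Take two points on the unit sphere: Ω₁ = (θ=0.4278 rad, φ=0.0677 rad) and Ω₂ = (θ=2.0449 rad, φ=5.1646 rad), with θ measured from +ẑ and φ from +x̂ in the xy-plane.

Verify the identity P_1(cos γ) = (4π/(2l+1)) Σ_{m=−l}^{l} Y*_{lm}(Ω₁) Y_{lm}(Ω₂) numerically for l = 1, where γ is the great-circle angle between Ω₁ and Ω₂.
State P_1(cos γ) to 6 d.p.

Summing Y*_{l m}(θ₁,φ₁)·Y_{l m}(θ₂,φ₂) over m ∈ [−1, 1]; prefactor 4π/(2·1+1) = 4.188790:
  [-1]  conj(Y_{1,-1})(Ω₁) = 0.14301 + 0.00970j ; Y_{1,-1}(Ω₂) = 0.13431 + 0.27649j ; Δ = 0.01653 + 0.04084j
  [+0]  conj(Y_{1,0})(Ω₁) = 0.44457 + 0.00000j ; Y_{1,0}(Ω₂) = -0.22307 + 0.00000j ; Δ = -0.09917 + 0.00000j
  [+1]  conj(Y_{1,1})(Ω₁) = -0.14301 + 0.00970j ; Y_{1,1}(Ω₂) = -0.13431 + 0.27649j ; Δ = 0.01653 - 0.04084j
Accumulated sum -0.06612 + 0.00000j; after 4π/(2l+1) scaling, -0.27694 + 0.00000j ⇒ P_1 = -0.276942

-0.276942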